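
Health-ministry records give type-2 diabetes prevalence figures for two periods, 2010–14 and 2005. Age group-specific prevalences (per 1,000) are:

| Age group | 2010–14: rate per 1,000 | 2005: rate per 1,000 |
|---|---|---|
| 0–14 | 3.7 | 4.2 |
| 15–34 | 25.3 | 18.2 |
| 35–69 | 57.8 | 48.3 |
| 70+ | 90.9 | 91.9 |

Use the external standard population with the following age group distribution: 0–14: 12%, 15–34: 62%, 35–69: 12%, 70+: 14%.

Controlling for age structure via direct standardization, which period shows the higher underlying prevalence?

Standard weights: 0.12, 0.62, 0.12, 0.14.
2010–14: 0.1200×3.7 + 0.6200×25.3 + 0.1200×57.8 + 0.1400×90.9 = 35.7920 per 1,000.
2005: 0.1200×4.2 + 0.6200×18.2 + 0.1200×48.3 + 0.1400×91.9 = 30.4500 per 1,000.

2010–14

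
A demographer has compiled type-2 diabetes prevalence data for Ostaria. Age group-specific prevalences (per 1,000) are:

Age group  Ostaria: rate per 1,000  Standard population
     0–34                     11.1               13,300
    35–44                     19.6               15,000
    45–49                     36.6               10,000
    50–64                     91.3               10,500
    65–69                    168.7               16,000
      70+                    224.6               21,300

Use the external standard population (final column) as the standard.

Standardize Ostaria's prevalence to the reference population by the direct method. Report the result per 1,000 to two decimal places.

107.43

Standard total = 86,100; weights = 0.1545, 0.1742, 0.1161, 0.1220, 0.1858, 0.2474.
Standardized rate: 0.1545×11.1 + 0.1742×19.6 + 0.1161×36.6 + 0.1220×91.3 + 0.1858×168.7 + 0.2474×224.6 = 107.4269 per 1,000.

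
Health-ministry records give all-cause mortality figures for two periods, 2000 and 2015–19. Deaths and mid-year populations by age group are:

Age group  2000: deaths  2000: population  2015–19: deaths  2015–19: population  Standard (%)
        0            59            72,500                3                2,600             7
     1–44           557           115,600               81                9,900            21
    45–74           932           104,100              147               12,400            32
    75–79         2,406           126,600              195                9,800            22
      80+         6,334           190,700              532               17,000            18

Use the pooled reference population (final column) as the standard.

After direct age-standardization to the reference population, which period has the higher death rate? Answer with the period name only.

Age-specific rates per 1,000 for 2000: 0.814, 4.818, 8.953, 19.005, 33.214.
For 2015–19: 1.154, 8.182, 11.855, 19.898, 31.294.
Standard weights: 0.07, 0.21, 0.32, 0.22, 0.18.
2000: 0.0700×0.814 + 0.2100×4.818 + 0.3200×8.953 + 0.2200×19.005 + 0.1800×33.214 = 14.0934 per 1,000.
2015–19: 0.0700×1.154 + 0.2100×8.182 + 0.3200×11.855 + 0.2200×19.898 + 0.1800×31.294 = 15.6030 per 1,000.

2015–19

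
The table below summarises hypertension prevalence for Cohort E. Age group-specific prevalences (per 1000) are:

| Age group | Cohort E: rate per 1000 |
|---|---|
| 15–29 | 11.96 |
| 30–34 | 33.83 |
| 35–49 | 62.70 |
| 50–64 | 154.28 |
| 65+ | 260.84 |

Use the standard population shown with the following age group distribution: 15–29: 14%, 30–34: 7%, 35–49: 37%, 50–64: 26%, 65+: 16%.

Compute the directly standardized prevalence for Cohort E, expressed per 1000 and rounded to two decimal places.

109.09

Standard weights: 0.14, 0.07, 0.37, 0.26, 0.16.
Standardized rate: 0.1400×11.96 + 0.0700×33.83 + 0.3700×62.70 + 0.2600×154.28 + 0.1600×260.84 = 109.0887 per 1000.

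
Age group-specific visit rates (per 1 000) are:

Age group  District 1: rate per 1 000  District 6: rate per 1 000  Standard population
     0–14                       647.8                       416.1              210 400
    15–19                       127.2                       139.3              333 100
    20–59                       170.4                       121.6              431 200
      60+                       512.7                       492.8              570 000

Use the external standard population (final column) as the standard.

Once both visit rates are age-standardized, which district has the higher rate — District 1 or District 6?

Standard total = 1 544 700; weights = 0.1362, 0.2156, 0.2791, 0.3690.
District 1: 0.1362×647.8 + 0.2156×127.2 + 0.2791×170.4 + 0.3690×512.7 = 352.4198 per 1 000.
District 6: 0.1362×416.1 + 0.2156×139.3 + 0.2791×121.6 + 0.3690×492.8 = 302.5042 per 1 000.

District 1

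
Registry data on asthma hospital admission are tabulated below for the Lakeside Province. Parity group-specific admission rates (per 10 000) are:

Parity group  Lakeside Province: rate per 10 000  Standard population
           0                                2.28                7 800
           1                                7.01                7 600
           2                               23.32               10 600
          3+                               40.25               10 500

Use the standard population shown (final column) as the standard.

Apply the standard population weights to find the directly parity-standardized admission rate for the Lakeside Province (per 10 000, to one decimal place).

Standard total = 36 500; weights = 0.2137, 0.2082, 0.2904, 0.2877.
Standardized rate: 0.2137×2.28 + 0.2082×7.01 + 0.2904×23.32 + 0.2877×40.25 = 20.2980 per 10 000.

20.3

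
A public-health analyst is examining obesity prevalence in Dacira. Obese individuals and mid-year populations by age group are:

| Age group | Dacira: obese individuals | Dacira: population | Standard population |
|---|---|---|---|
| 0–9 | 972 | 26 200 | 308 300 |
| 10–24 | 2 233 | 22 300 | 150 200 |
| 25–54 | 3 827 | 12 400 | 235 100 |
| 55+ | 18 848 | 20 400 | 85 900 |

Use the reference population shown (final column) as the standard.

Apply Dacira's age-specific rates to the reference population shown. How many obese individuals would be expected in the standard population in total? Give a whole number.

178401

Age-specific rates per 1 000 for Dacira: 37.099, 100.135, 308.629, 923.922.
Expected obese individuals = Σ (standard pop × age-specific rate ÷ 1 000)
= 308 300×37.099/1 000 + 150 200×100.135/1 000 + 235 100×308.629/1 000 + 85 900×923.922/1 000
= 11437.69 + 15040.21 + 72558.69 + 79364.86 = 178401.45.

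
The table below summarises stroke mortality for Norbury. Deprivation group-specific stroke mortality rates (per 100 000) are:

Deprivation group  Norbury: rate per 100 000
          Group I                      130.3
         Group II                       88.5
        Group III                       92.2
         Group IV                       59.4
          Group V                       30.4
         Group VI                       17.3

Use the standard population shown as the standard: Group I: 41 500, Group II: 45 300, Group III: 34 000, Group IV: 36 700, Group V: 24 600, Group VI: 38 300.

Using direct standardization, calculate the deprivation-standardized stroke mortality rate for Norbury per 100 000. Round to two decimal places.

Standard total = 220 400; weights = 0.1883, 0.2055, 0.1543, 0.1665, 0.1116, 0.1738.
Standardized rate: 0.1883×130.3 + 0.2055×88.5 + 0.1543×92.2 + 0.1665×59.4 + 0.1116×30.4 + 0.1738×17.3 = 73.2382 per 100 000.

73.24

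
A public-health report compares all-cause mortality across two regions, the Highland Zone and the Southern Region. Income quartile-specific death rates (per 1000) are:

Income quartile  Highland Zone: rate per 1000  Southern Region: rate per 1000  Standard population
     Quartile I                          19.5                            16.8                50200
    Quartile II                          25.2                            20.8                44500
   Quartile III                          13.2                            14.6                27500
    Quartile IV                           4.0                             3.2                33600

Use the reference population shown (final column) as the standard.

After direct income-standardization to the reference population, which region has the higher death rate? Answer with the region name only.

Highland Zone

Standard total = 155800; weights = 0.3222, 0.2856, 0.1765, 0.2157.
The Highland Zone: 0.3222×19.5 + 0.2856×25.2 + 0.1765×13.2 + 0.2157×4.0 = 16.6733 per 1000.
The Southern Region: 0.3222×16.8 + 0.2856×20.8 + 0.1765×14.6 + 0.2157×3.2 = 14.6212 per 1000.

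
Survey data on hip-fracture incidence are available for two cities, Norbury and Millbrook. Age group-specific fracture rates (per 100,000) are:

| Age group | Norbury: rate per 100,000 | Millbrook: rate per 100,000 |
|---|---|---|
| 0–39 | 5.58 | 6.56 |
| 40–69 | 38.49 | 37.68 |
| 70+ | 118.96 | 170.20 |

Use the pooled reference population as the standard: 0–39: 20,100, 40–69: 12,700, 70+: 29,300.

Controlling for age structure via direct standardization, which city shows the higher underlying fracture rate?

Millbrook

Standard total = 62,100; weights = 0.3237, 0.2045, 0.4718.
Norbury: 0.3237×5.58 + 0.2045×38.49 + 0.4718×118.96 = 65.8053 per 100,000.
Millbrook: 0.3237×6.56 + 0.2045×37.68 + 0.4718×170.20 = 90.1329 per 100,000.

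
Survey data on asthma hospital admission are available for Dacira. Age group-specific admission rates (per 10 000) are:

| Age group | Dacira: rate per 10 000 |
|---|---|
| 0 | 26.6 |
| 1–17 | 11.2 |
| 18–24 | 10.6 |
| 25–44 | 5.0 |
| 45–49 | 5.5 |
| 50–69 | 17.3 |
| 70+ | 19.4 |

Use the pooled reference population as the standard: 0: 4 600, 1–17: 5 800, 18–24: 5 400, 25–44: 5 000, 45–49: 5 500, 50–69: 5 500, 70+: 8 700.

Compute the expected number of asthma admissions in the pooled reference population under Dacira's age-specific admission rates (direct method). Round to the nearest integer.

Expected asthma admissions = Σ (standard pop × age-specific rate ÷ 10 000)
= 4 600×26.6/10 000 + 5 800×11.2/10 000 + 5 400×10.6/10 000 + 5 000×5.0/10 000 + 5 500×5.5/10 000 + 5 500×17.3/10 000 + 8 700×19.4/10 000
= 12.24 + 6.50 + 5.72 + 2.50 + 3.02 + 9.52 + 16.88 = 56.37.

56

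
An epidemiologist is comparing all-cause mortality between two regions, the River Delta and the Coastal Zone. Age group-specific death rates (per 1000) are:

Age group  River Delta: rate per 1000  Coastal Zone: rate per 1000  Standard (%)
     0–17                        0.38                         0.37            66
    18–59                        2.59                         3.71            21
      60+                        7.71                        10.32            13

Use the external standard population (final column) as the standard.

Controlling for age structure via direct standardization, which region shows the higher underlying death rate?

Standard weights: 0.66, 0.21, 0.13.
The River Delta: 0.6600×0.38 + 0.2100×2.59 + 0.1300×7.71 = 1.7970 per 1000.
The Coastal Zone: 0.6600×0.37 + 0.2100×3.71 + 0.1300×10.32 = 2.3649 per 1000.

Coastal Zone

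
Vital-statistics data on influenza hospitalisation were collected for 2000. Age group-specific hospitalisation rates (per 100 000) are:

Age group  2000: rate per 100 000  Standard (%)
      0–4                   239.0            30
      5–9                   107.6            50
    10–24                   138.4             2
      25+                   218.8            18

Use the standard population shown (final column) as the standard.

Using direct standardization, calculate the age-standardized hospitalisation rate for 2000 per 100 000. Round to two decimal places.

167.65

Standard weights: 0.30, 0.50, 0.02, 0.18.
Standardized rate: 0.3000×239.0 + 0.5000×107.6 + 0.0200×138.4 + 0.1800×218.8 = 167.6520 per 100 000.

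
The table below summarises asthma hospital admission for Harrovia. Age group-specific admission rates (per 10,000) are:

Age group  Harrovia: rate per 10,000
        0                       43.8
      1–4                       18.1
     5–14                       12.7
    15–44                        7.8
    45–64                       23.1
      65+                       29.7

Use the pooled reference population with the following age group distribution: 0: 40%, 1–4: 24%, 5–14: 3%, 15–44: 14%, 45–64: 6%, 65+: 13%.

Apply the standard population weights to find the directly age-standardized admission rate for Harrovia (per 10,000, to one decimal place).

28.6

Standard weights: 0.40, 0.24, 0.03, 0.14, 0.06, 0.13.
Standardized rate: 0.4000×43.8 + 0.2400×18.1 + 0.0300×12.7 + 0.1400×7.8 + 0.0600×23.1 + 0.1300×29.7 = 28.5840 per 10,000.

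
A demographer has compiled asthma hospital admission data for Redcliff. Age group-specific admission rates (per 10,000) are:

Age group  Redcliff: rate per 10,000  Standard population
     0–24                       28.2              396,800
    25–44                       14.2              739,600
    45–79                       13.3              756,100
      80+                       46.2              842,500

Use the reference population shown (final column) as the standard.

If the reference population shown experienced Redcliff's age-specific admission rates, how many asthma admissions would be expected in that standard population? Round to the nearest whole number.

Expected asthma admissions = Σ (standard pop × age-specific rate ÷ 10,000)
= 396,800×28.2/10,000 + 739,600×14.2/10,000 + 756,100×13.3/10,000 + 842,500×46.2/10,000
= 1118.98 + 1050.23 + 1005.61 + 3892.35 = 7067.17.

7067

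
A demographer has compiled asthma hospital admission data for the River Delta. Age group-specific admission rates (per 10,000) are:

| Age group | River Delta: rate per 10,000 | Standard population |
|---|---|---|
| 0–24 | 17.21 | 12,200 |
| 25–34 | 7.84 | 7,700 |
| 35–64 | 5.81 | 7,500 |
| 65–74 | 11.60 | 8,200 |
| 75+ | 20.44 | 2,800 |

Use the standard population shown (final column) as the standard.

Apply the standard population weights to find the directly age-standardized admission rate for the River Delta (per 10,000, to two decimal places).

Standard total = 38,400; weights = 0.3177, 0.2005, 0.1953, 0.2135, 0.0729.
Standardized rate: 0.3177×17.21 + 0.2005×7.84 + 0.1953×5.81 + 0.2135×11.60 + 0.0729×20.44 = 12.1421 per 10,000.

12.14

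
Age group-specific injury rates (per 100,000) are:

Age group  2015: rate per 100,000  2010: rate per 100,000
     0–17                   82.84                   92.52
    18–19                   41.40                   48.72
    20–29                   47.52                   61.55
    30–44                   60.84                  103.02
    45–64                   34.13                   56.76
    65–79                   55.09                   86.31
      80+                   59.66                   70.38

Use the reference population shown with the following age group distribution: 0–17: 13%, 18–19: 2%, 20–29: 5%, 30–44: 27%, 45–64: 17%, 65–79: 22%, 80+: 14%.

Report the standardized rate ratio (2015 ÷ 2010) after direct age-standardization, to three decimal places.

0.688

Standard weights: 0.13, 0.02, 0.05, 0.27, 0.17, 0.22, 0.14.
2015: 0.1300×82.84 + 0.0200×41.40 + 0.0500×47.52 + 0.2700×60.84 + 0.1700×34.13 + 0.2200×55.09 + 0.1400×59.66 = 56.6743 per 100,000.
2010: 0.1300×92.52 + 0.0200×48.72 + 0.0500×61.55 + 0.2700×103.02 + 0.1700×56.76 + 0.2200×86.31 + 0.1400×70.38 = 82.3855 per 100,000.
Ratio = 56.6743 ÷ 82.3855 = 0.68792.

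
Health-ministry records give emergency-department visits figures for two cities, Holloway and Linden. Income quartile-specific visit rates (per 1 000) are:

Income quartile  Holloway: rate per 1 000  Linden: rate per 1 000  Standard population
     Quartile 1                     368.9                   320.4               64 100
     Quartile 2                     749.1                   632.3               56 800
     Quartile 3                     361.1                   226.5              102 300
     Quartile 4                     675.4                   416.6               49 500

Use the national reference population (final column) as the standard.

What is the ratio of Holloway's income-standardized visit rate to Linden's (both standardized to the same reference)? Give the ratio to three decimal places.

Standard total = 272 700; weights = 0.2351, 0.2083, 0.3751, 0.1815.
Holloway: 0.2351×368.9 + 0.2083×749.1 + 0.3751×361.1 + 0.1815×675.4 = 500.8001 per 1 000.
Linden: 0.2351×320.4 + 0.2083×632.3 + 0.3751×226.5 + 0.1815×416.6 = 367.6015 per 1 000.
Ratio = 500.8001 ÷ 367.6015 = 1.36235.

1.362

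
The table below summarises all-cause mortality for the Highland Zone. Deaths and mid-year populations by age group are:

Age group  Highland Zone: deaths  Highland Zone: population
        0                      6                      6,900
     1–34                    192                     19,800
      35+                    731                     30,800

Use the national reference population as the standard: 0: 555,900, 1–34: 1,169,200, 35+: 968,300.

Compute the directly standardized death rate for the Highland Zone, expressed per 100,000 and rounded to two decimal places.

Age-specific rates per 100,000 for the Highland Zone: 86.96, 969.70, 2373.38.
Standard total = 2,693,400; weights = 0.2064, 0.4341, 0.3595.
Standardized rate: 0.2064×86.96 + 0.4341×969.70 + 0.3595×2373.38 = 1292.1398 per 100,000.

1292.14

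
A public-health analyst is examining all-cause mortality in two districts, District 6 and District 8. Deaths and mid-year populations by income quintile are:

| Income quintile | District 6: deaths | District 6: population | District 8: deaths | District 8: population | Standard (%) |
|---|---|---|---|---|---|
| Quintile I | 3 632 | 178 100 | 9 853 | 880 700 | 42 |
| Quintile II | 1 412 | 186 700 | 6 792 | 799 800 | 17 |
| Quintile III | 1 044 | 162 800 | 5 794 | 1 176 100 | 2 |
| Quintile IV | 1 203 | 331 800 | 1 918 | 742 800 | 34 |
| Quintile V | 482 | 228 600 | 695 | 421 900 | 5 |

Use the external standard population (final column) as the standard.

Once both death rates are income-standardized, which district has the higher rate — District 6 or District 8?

Income-specific rates per 1 000 for District 6: 20.393, 7.563, 6.413, 3.626, 2.108.
For District 8: 11.188, 8.492, 4.926, 2.582, 1.647.
Standard weights: 0.42, 0.17, 0.02, 0.34, 0.05.
District 6: 0.4200×20.393 + 0.1700×7.563 + 0.0200×6.413 + 0.3400×3.626 + 0.0500×2.108 = 11.3172 per 1 000.
District 8: 0.4200×11.188 + 0.1700×8.492 + 0.0200×4.926 + 0.3400×2.582 + 0.0500×1.647 = 7.2013 per 1 000.

District 6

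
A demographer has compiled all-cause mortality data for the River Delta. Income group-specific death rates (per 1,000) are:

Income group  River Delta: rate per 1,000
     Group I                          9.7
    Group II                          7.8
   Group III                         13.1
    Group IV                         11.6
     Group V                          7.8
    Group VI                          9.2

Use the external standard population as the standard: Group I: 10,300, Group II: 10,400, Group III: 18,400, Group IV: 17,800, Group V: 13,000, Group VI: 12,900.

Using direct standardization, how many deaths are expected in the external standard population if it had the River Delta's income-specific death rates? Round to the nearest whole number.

Expected deaths = Σ (standard pop × income-specific rate ÷ 1,000)
= 10,300×9.7/1,000 + 10,400×7.8/1,000 + 18,400×13.1/1,000 + 17,800×11.6/1,000 + 13,000×7.8/1,000 + 12,900×9.2/1,000
= 99.91 + 81.12 + 241.04 + 206.48 + 101.40 + 118.68 = 848.63.

849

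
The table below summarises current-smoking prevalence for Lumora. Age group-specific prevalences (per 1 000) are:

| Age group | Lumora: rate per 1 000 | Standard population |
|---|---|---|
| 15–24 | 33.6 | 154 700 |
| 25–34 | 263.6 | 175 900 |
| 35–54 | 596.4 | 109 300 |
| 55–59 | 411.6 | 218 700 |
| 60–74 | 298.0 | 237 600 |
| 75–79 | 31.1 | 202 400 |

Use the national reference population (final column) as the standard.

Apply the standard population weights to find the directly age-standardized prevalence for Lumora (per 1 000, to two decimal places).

Standard total = 1 098 600; weights = 0.1408, 0.1601, 0.0995, 0.1991, 0.2163, 0.1842.
Standardized rate: 0.1408×33.6 + 0.1601×263.6 + 0.0995×596.4 + 0.1991×411.6 + 0.2163×298.0 + 0.1842×31.1 = 258.3907 per 1 000.

258.39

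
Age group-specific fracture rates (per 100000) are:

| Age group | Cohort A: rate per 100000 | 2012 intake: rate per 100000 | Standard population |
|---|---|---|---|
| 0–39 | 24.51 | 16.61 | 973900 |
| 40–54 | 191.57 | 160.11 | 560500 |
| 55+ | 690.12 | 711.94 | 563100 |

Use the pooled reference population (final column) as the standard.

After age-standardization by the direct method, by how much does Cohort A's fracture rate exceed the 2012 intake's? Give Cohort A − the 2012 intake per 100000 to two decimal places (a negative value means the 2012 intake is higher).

6.22

Standard total = 2097500; weights = 0.4643, 0.2672, 0.2685.
Cohort A: 0.4643×24.51 + 0.2672×191.57 + 0.2685×690.12 = 247.8435 per 100000.
The 2012 intake: 0.4643×16.61 + 0.2672×160.11 + 0.2685×711.94 = 241.6265 per 100000.
Difference = 247.8435 − 241.6265 = 6.2171.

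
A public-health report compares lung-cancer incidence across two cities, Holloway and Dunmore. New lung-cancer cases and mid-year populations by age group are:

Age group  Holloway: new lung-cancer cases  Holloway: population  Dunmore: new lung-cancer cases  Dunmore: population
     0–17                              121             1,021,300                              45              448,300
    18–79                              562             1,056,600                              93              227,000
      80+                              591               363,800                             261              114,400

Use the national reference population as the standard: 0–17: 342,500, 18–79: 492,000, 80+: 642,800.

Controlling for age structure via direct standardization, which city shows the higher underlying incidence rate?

Dunmore

Age-specific rates per 100,000 for Holloway: 11.85, 53.19, 162.45.
For Dunmore: 10.04, 40.97, 228.15.
Standard total = 1,477,300; weights = 0.2318, 0.3330, 0.4351.
Holloway: 0.2318×11.85 + 0.3330×53.19 + 0.4351×162.45 = 91.1468 per 100,000.
Dunmore: 0.2318×10.04 + 0.3330×40.97 + 0.4351×228.15 = 115.2424 per 100,000.
The crude rates (52.18 vs 50.53) would put Holloway higher, but that reflects its age composition; once standardized to a common age structure, Dunmore has the higher underlying rate.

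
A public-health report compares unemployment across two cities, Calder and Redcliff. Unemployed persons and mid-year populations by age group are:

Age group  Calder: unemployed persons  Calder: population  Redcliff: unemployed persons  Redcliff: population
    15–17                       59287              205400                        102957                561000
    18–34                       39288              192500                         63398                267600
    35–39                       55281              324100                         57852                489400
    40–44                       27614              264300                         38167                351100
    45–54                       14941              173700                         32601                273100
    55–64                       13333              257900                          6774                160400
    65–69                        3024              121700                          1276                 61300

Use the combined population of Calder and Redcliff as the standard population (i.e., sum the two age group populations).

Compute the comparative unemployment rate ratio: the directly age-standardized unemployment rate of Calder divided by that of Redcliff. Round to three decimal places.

1.195

Age-specific rates per 1000 for Calder: 288.642, 204.094, 170.568, 104.480, 86.016, 51.698, 24.848.
For Redcliff: 183.524, 236.913, 118.210, 108.707, 119.374, 42.232, 20.816.
Combined standard total = 3703500; weights = 0.2069, 0.1242, 0.2197, 0.1662, 0.1206, 0.1129, 0.0494.
Calder: 0.2069×288.642 + 0.1242×204.094 + 0.2197×170.568 + 0.1662×104.480 + 0.1206×86.016 + 0.1129×51.698 + 0.0494×24.848 = 157.3584 per 1000.
Redcliff: 0.2069×183.524 + 0.1242×236.913 + 0.2197×118.210 + 0.1662×108.707 + 0.1206×119.374 + 0.1129×42.232 + 0.0494×20.816 = 131.6403 per 1000.
Ratio = 157.3584 ÷ 131.6403 = 1.19537.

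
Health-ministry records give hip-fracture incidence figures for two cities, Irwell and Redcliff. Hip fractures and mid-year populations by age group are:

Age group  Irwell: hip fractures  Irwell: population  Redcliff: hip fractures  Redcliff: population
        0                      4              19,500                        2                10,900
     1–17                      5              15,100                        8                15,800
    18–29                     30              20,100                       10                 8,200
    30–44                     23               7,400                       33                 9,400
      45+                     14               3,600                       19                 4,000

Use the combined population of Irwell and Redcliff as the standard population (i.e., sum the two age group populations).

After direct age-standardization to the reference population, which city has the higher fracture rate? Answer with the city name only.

Redcliff

Age-specific rates per 100,000 for Irwell: 20.51, 33.11, 149.25, 310.81, 388.89.
For Redcliff: 18.35, 50.63, 121.95, 351.06, 475.00.
Combined standard total = 114,000; weights = 0.2667, 0.2711, 0.2482, 0.1474, 0.0667.
Irwell: 0.2667×20.51 + 0.2711×33.11 + 0.2482×149.25 + 0.1474×310.81 + 0.0667×388.89 = 123.2265 per 100,000.
Redcliff: 0.2667×18.35 + 0.2711×50.63 + 0.2482×121.95 + 0.1474×351.06 + 0.0667×475.00 = 132.2934 per 100,000.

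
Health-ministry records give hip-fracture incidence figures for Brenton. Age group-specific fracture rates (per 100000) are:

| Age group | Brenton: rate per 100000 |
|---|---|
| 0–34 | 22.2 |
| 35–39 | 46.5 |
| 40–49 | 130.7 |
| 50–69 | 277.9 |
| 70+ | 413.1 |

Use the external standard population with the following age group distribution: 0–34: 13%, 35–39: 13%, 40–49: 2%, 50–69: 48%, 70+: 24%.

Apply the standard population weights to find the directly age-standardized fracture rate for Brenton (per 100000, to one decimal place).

Standard weights: 0.13, 0.13, 0.02, 0.48, 0.24.
Standardized rate: 0.1300×22.2 + 0.1300×46.5 + 0.0200×130.7 + 0.4800×277.9 + 0.2400×413.1 = 244.0810 per 100000.

244.1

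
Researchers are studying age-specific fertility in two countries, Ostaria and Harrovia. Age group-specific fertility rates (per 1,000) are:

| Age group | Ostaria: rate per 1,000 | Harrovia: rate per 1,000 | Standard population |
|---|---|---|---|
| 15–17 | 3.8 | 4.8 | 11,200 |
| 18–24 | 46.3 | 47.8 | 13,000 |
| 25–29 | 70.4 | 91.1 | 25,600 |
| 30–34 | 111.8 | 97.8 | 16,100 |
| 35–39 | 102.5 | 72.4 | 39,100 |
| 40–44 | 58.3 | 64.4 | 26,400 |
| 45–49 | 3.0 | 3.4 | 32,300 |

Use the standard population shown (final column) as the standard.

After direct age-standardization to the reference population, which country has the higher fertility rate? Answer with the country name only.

Standard total = 163,700; weights = 0.0684, 0.0794, 0.1564, 0.0984, 0.2389, 0.1613, 0.1973.
Ostaria: 0.0684×3.8 + 0.0794×46.3 + 0.1564×70.4 + 0.0984×111.8 + 0.2389×102.5 + 0.1613×58.3 + 0.1973×3.0 = 60.4181 per 1,000.
Harrovia: 0.0684×4.8 + 0.0794×47.8 + 0.1564×91.1 + 0.0984×97.8 + 0.2389×72.4 + 0.1613×64.4 + 0.1973×3.4 = 56.3392 per 1,000.

Ostaria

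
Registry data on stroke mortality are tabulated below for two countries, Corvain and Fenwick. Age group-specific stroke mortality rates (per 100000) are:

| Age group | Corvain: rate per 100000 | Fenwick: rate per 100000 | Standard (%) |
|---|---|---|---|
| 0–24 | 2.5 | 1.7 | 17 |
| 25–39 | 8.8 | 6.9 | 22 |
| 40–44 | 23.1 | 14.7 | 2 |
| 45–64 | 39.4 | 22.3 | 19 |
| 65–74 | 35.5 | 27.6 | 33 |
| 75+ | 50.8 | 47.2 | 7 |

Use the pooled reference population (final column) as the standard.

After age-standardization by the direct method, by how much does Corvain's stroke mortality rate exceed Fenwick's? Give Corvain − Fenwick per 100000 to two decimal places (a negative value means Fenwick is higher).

6.83

Standard weights: 0.17, 0.22, 0.02, 0.19, 0.33, 0.07.
Corvain: 0.1700×2.5 + 0.2200×8.8 + 0.0200×23.1 + 0.1900×39.4 + 0.3300×35.5 + 0.0700×50.8 = 25.5800 per 100000.
Fenwick: 0.1700×1.7 + 0.2200×6.9 + 0.0200×14.7 + 0.1900×22.3 + 0.3300×27.6 + 0.0700×47.2 = 18.7500 per 100000.
Difference = 25.5800 − 18.7500 = 6.8300.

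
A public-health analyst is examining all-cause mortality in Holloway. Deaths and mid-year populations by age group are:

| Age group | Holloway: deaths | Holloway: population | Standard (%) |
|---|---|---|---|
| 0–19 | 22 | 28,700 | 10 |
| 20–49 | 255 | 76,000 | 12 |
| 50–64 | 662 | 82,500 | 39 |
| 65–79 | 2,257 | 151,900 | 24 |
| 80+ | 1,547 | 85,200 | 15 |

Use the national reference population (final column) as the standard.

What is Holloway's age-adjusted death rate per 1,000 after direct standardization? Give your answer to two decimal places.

Age-specific rates per 1,000 for Holloway: 0.767, 3.355, 8.024, 14.858, 18.157.
Standard weights: 0.10, 0.12, 0.39, 0.24, 0.15.
Standardized rate: 0.1000×0.767 + 0.1200×3.355 + 0.3900×8.024 + 0.2400×14.858 + 0.1500×18.157 = 9.8984 per 1,000.

9.90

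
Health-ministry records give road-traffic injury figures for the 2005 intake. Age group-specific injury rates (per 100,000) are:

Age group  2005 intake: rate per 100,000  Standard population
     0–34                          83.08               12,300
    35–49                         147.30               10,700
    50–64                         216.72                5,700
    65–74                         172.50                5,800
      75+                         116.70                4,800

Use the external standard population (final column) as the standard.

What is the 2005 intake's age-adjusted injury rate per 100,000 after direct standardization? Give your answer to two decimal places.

Standard total = 39,300; weights = 0.3130, 0.2723, 0.1450, 0.1476, 0.1221.
Standardized rate: 0.3130×83.08 + 0.2723×147.30 + 0.1450×216.72 + 0.1476×172.50 + 0.1221×116.70 = 137.2508 per 100,000.

137.25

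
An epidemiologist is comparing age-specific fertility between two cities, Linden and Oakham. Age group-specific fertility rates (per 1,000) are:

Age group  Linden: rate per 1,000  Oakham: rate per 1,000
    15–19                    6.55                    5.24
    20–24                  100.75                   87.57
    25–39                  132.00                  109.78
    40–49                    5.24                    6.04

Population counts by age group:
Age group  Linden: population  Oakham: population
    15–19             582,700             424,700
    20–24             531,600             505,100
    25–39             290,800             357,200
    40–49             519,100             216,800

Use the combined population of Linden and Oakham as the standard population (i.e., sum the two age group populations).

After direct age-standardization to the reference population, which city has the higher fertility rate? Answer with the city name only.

Combined standard total = 3,428,000; weights = 0.2939, 0.3024, 0.1890, 0.2147.
Linden: 0.2939×6.55 + 0.3024×100.75 + 0.1890×132.00 + 0.2147×5.24 = 58.4709 per 1,000.
Oakham: 0.2939×5.24 + 0.3024×87.57 + 0.1890×109.78 + 0.2147×6.04 = 50.0714 per 1,000.
The crude rates (51.18 vs 57.84) would put Oakham higher, but that reflects its age composition; once standardized to a common age structure, Linden has the higher underlying rate.

Linden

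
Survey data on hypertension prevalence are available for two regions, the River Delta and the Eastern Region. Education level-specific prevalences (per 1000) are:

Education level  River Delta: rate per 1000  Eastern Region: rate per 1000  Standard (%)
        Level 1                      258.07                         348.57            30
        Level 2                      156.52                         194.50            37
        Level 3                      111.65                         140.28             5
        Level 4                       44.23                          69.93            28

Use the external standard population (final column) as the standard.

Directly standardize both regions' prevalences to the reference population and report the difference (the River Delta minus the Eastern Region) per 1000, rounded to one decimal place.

Standard weights: 0.30, 0.37, 0.05, 0.28.
The River Delta: 0.3000×258.07 + 0.3700×156.52 + 0.0500×111.65 + 0.2800×44.23 = 153.3003 per 1000.
The Eastern Region: 0.3000×348.57 + 0.3700×194.50 + 0.0500×140.28 + 0.2800×69.93 = 203.1304 per 1000.
Difference = 153.3003 − 203.1304 = -49.8301.

-49.8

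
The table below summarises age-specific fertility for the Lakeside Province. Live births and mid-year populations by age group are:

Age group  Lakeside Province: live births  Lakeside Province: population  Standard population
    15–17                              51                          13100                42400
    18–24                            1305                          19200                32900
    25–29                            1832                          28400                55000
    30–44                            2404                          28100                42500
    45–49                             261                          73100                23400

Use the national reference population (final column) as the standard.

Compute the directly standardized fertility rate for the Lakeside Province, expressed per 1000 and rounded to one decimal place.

Age-specific rates per 1000 for the Lakeside Province: 3.893, 67.969, 64.507, 85.552, 3.570.
Standard total = 196200; weights = 0.2161, 0.1677, 0.2803, 0.2166, 0.1193.
Standardized rate: 0.2161×3.893 + 0.1677×67.969 + 0.2803×64.507 + 0.2166×85.552 + 0.1193×3.570 = 49.2794 per 1000.

49.3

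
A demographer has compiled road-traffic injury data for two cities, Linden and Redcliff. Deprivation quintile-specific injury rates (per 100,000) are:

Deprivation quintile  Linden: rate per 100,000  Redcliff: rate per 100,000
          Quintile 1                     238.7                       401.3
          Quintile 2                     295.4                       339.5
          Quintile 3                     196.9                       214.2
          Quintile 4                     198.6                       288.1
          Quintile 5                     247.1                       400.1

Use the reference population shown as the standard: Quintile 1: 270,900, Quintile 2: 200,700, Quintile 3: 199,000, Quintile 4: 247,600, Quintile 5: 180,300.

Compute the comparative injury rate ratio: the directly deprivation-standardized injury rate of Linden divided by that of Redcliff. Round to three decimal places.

0.708

Standard total = 1,098,500; weights = 0.2466, 0.1827, 0.1812, 0.2254, 0.1641.
Linden: 0.2466×238.7 + 0.1827×295.4 + 0.1812×196.9 + 0.2254×198.6 + 0.1641×247.1 = 233.8272 per 100,000.
Redcliff: 0.2466×401.3 + 0.1827×339.5 + 0.1812×214.2 + 0.2254×288.1 + 0.1641×400.1 = 330.4026 per 100,000.
Ratio = 233.8272 ÷ 330.4026 = 0.70770.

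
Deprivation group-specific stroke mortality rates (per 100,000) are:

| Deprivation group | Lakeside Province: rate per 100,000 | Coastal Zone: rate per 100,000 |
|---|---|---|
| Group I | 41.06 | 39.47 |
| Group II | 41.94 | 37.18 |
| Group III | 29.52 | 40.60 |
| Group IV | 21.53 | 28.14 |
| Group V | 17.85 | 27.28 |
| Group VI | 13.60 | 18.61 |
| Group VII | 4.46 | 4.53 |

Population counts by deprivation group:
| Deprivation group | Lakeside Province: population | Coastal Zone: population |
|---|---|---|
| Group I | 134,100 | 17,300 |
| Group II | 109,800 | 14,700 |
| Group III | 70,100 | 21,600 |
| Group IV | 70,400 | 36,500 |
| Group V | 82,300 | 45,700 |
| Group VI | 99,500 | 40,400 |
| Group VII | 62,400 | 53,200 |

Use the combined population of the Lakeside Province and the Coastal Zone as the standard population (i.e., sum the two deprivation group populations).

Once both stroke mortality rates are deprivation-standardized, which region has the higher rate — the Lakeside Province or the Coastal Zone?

Coastal Zone

Combined standard total = 858,000; weights = 0.1765, 0.1451, 0.1069, 0.1246, 0.1492, 0.1631, 0.1347.
The Lakeside Province: 0.1765×41.06 + 0.1451×41.94 + 0.1069×29.52 + 0.1246×21.53 + 0.1492×17.85 + 0.1631×13.60 + 0.1347×4.46 = 24.6498 per 100,000.
The Coastal Zone: 0.1765×39.47 + 0.1451×37.18 + 0.1069×40.60 + 0.1246×28.14 + 0.1492×27.28 + 0.1631×18.61 + 0.1347×4.53 = 27.9195 per 100,000.
The crude rates (26.72 vs 23.42) would put the Lakeside Province higher, but that reflects its deprivation composition; once standardized to a common deprivation structure, the Coastal Zone has the higher underlying rate.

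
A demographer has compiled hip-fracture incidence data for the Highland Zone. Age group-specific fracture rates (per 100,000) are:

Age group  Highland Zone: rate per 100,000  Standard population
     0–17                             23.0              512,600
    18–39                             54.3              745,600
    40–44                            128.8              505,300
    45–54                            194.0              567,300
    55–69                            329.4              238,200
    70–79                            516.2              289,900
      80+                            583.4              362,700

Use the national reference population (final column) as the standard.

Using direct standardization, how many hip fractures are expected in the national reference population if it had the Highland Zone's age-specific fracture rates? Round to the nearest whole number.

Expected hip fractures = Σ (standard pop × age-specific rate ÷ 100,000)
= 512,600×23.0/100,000 + 745,600×54.3/100,000 + 505,300×128.8/100,000 + 567,300×194.0/100,000 + 238,200×329.4/100,000 + 289,900×516.2/100,000 + 362,700×583.4/100,000
= 117.90 + 404.86 + 650.83 + 1100.56 + 784.63 + 1496.46 + 2115.99 = 6671.23.

6671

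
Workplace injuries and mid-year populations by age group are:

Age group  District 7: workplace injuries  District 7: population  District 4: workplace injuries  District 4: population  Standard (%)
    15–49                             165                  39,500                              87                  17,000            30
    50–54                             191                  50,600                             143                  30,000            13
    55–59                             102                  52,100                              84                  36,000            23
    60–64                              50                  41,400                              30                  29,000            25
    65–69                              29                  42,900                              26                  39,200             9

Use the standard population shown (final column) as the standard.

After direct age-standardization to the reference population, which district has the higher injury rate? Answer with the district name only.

Age-specific rates per 10,000 for District 7: 41.77, 37.75, 19.58, 12.08, 6.76.
For District 4: 51.18, 47.67, 23.33, 10.34, 6.63.
Standard weights: 0.30, 0.13, 0.23, 0.25, 0.09.
District 7: 0.3000×41.77 + 0.1300×37.75 + 0.2300×19.58 + 0.2500×12.08 + 0.0900×6.76 = 25.5694 per 10,000.
District 4: 0.3000×51.18 + 0.1300×47.67 + 0.2300×23.33 + 0.2500×10.34 + 0.0900×6.63 = 30.0994 per 10,000.

District 4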